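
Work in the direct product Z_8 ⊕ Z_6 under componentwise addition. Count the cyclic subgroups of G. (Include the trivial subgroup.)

A cyclic subgroup of order d is generated by each of its φ(d) elements of order d, so the cyclic subgroups of order d number (#elements of order d)/φ(d).
Cyclic subgroups by order — order 1: 1; order 2: 3; order 3: 1; order 4: 2; order 6: 3; order 8: 2; order 12: 2; order 24: 2.
Total: 16.

16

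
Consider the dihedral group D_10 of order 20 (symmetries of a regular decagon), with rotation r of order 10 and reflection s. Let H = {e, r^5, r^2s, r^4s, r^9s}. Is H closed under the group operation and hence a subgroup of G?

No

Closure fails: r^5 · r^2s = r^7s ∉ H. So H is not a subgroup.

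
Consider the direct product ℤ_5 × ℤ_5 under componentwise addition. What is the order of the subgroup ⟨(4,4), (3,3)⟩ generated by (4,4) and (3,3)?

5

|⟨(4,4)⟩| = 5 and |⟨(3,3)⟩| = 5, so |H| is a multiple of lcm(5, 5) = 5 and divides |G| = 25.
Closing under the operation: H = {(0,0), (1,1), (2,2), (3,3), (4,4)}, so |H| = 5.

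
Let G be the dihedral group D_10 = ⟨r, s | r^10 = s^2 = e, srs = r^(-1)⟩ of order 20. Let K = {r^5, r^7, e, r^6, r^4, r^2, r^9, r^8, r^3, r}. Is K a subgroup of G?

|K| = 10 divides |G| = 20, consistent with Lagrange.
K contains the identity, every element's inverse is in K, and K is closed under ·: it is a subgroup.
In fact K = ⟨r^9⟩.

Yes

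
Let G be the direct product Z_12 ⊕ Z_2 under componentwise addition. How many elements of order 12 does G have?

8

An element (a,b) has order lcm(ord(a), ord(b)); count pairs with lcm equal to 12.
Enumerating gives 8 such elements.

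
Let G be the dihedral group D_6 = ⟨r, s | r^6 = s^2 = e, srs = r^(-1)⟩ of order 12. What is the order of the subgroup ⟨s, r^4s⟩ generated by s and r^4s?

6

|⟨s⟩| = 2 and |⟨r^4s⟩| = 2, so |H| is a multiple of lcm(2, 2) = 2 and divides |G| = 12.
Closing under the operation: H = {e, r^2, r^4, s, r^2s, r^4s}, so |H| = 6.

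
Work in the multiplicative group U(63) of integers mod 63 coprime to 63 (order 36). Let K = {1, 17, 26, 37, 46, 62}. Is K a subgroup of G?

|K| = 6 divides |G| = 36, consistent with Lagrange.
K contains the identity, every element's inverse is in K, and K is closed under ·: it is a subgroup.
In fact K = ⟨17⟩.

Yes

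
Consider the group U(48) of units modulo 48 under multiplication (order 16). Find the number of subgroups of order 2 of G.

|G| = 16 and 2 | 16, so subgroups of order 2 are possible by Lagrange.
The subgroups of order 2 are: {1, 17}; {1, 23}; {1, 25}; {1, 31}; … (7 in all).
So G has 7 subgroups of order 2.

7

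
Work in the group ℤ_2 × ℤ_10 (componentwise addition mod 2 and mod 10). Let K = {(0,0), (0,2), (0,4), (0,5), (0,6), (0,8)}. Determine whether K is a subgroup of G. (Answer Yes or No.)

No

|K| = 6 does not divide |G| = 20, so by Lagrange K is not a subgroup.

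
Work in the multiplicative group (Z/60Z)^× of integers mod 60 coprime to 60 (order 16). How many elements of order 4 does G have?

8

The elements of order 4 are: 7, 13, 17, 23, 37, 43, 47, 53.
That's 8.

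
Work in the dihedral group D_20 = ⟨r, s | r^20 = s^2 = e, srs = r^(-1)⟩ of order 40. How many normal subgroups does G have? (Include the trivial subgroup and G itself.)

G has 48 subgroups. Checking conjugation-invariance by order — order 1: 1/1 normal; order 2: 1/21 normal; order 4: 1/11 normal; order 5: 1/1 normal; order 8: 0/5 normal; order 10: 1/5 normal; order 20: 3/3 normal; order 40: 1/1 normal.
Total normal subgroups: 9.

9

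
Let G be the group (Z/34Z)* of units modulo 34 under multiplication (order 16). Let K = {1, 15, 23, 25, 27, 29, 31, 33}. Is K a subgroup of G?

No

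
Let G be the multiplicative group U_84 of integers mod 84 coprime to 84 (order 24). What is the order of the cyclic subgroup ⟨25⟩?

Compute successive powers of 25 mod 84: 25, 37, 1; 25^3 ≡ 1 (mod 84).
So |⟨25⟩| = 3.

3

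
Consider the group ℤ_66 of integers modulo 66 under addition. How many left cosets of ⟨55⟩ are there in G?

11

|⟨55⟩| = 6 and |G| = 66.
By Lagrange, [G : H] = |G|/|H| = 66/6 = 11.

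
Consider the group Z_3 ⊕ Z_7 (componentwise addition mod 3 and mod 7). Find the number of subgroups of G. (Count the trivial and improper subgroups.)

|G| = 21, so by Lagrange every subgroup order divides 21. Divisors: 1, 3, 7, 21.
Subgroups by order — order 1: 1; order 3: 1; order 7: 1; order 21: 1.
Total: 1 + 1 + 1 + 1 = 4.

4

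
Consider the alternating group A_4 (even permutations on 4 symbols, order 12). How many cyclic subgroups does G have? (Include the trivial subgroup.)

8

Each element a generates a cyclic subgroup ⟨a⟩; distinct elements may generate the same one (a cyclic group of order d has φ(d) generators).
Cyclic subgroups by order — order 1: 1; order 2: 3; order 3: 4.
Total: 8.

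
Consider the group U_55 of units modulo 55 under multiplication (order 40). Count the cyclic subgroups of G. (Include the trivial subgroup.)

Each element a generates a cyclic subgroup ⟨a⟩; distinct elements may generate the same one (a cyclic group of order d has φ(d) generators).
Cyclic subgroups by order — order 1: 1; order 2: 3; order 4: 2; order 5: 1; order 10: 3; order 20: 2.
Total: 12.

12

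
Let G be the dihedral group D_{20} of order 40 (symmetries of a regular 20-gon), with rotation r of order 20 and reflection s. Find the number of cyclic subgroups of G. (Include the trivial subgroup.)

26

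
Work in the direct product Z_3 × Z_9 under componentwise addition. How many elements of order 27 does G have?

An element (a,b) has order lcm(ord(a), ord(b)); count pairs with lcm equal to 27.
Enumerating gives 0 such elements.

0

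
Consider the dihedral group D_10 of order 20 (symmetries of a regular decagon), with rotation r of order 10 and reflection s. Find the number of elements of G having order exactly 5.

The elements of order 5 are: r^2, r^4, r^6, r^8.
That's 4.

4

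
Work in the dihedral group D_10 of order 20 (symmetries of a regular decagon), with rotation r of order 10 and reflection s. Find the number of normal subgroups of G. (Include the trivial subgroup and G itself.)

G has 22 subgroups. Checking conjugation-invariance by order — order 1: 1/1 normal; order 2: 1/11 normal; order 4: 0/5 normal; order 5: 1/1 normal; order 10: 3/3 normal; order 20: 1/1 normal.
Total normal subgroups: 7.

7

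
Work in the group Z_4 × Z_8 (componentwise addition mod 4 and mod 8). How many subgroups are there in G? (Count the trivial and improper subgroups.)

|G| = 32, so by Lagrange every subgroup order divides 32. Divisors: 1, 2, 4, 8, 16, 32.
Subgroups by order — order 1: 1; order 2: 3; order 4: 7; order 8: 7; order 16: 3; order 32: 1.
Total: 1 + 3 + 7 + 7 + 3 + 1 = 22.

22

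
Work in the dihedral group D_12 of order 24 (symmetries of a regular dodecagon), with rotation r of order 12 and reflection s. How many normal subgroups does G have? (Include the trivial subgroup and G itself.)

9

G has 34 subgroups. Checking conjugation-invariance by order — order 1: 1/1 normal; order 2: 1/13 normal; order 3: 1/1 normal; order 4: 1/7 normal; order 6: 1/5 normal; order 8: 0/3 normal; order 12: 3/3 normal; order 24: 1/1 normal.
Total normal subgroups: 9.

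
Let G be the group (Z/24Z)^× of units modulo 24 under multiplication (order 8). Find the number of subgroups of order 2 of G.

7

|G| = 8 and 2 | 8, so subgroups of order 2 are possible by Lagrange.
The subgroups of order 2 are: {1, 11}; {1, 13}; {1, 17}; {1, 19}; … (7 in all).
So G has 7 subgroups of order 2.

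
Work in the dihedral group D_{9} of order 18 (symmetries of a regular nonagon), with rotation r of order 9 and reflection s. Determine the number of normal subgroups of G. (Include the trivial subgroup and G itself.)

4

G has 16 subgroups. Checking conjugation-invariance by order — order 1: 1/1 normal; order 2: 0/9 normal; order 3: 1/1 normal; order 6: 0/3 normal; order 9: 1/1 normal; order 18: 1/1 normal.
Total normal subgroups: 4.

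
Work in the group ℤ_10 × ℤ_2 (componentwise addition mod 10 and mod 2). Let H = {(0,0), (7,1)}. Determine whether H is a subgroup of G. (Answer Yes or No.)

No

(7,1) ∈ H but its inverse (3,1) ∉ H, so H is not a subgroup.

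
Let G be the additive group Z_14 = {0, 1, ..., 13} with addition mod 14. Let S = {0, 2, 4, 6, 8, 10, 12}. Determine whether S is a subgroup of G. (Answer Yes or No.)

Yes

|S| = 7 divides |G| = 14, consistent with Lagrange.
S contains the identity, every element's inverse is in S, and S is closed under +: it is a subgroup.
In fact S = ⟨2⟩.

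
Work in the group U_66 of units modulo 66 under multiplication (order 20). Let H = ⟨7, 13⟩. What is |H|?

|⟨7⟩| = 10 and |⟨13⟩| = 10, so |H| is a multiple of lcm(10, 10) = 10 and divides |G| = 20.
Closing under the operation: H = {1, 7, 13, 19, 25, 31, 37, 43, 49, 61}, so |H| = 10.

10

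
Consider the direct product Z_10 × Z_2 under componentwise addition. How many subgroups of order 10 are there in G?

3

|G| = 20 and 10 | 20, so subgroups of order 10 are possible by Lagrange.
The subgroups of order 10 are: {(0,0), (0,1), (2,0), (2,1), (4,0), (4,1), (6,0), (6,1), (8,0), (8,1)}; {(0,0), (1,0), (2,0), (3,0), (4,0), (5,0), (6,0), (7,0), (8,0), (9,0)}; {(0,0), (1,1), (2,0), (3,1), (4,0), (5,1), (6,0), (7,1), (8,0), (9,1)}.
So G has 3 subgroups of order 10.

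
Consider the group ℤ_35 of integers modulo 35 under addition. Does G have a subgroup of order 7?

Yes

7 | 35. A subgroup of order 7 is {0, 5, 10, 15, 20, 25, 30}.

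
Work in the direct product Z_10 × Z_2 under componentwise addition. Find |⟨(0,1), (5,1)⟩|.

4

|⟨(0,1)⟩| = 2 and |⟨(5,1)⟩| = 2, so |H| is a multiple of lcm(2, 2) = 2 and divides |G| = 20.
Closing under the operation: H = {(0,0), (0,1), (5,0), (5,1)}, so |H| = 4.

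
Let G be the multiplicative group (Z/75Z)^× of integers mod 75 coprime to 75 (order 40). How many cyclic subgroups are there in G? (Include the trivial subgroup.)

12

A cyclic subgroup of order d is generated by each of its φ(d) elements of order d, so the cyclic subgroups of order d number (#elements of order d)/φ(d).
Cyclic subgroups by order — order 1: 1; order 2: 3; order 4: 2; order 5: 1; order 10: 3; order 20: 2.
Total: 12.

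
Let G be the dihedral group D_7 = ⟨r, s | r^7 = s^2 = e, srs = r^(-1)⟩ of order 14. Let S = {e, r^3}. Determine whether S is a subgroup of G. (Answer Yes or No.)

r^3 ∈ S but its inverse r^4 ∉ S, so S is not a subgroup.

No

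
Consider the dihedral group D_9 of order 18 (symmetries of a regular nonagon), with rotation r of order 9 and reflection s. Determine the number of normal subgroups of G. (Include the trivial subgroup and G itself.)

G has 16 subgroups. Checking conjugation-invariance by order — order 1: 1/1 normal; order 2: 0/9 normal; order 3: 1/1 normal; order 6: 0/3 normal; order 9: 1/1 normal; order 18: 1/1 normal.
Total normal subgroups: 4.

4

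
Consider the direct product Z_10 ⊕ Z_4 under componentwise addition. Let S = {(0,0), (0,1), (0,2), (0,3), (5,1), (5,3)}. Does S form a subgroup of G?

No

|S| = 6 does not divide |G| = 40, so by Lagrange S is not a subgroup.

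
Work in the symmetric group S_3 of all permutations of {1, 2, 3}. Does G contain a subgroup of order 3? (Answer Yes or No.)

Yes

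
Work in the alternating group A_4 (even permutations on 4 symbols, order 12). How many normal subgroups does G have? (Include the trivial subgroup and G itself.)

3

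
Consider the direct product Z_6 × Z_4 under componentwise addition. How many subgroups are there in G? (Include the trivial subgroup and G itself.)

|G| = 24, so by Lagrange every subgroup order divides 24. Divisors: 1, 2, 3, 4, 6, 8, 12, 24.
Subgroups by order — order 1: 1; order 2: 3; order 3: 1; order 4: 3; order 6: 3; order 8: 1; order 12: 3; order 24: 1.
Total: 1 + 3 + 1 + 3 + 3 + 1 + 3 + 1 = 16.

16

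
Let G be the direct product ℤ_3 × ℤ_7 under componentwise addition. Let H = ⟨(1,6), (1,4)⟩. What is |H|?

|⟨(1,6)⟩| = 21 and |⟨(1,4)⟩| = 21, so |H| is a multiple of lcm(21, 21) = 21 and divides |G| = 21.
Closing {(1,6), (1,4)} under the group operation gives all of G, so |H| = 21.

21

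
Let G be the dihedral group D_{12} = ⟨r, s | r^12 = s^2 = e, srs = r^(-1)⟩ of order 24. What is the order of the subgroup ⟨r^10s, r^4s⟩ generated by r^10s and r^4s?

4

|⟨r^10s⟩| = 2 and |⟨r^4s⟩| = 2, so |H| is a multiple of lcm(2, 2) = 2 and divides |G| = 24.
Closing under the operation: H = {e, r^6, r^4s, r^10s}, so |H| = 4.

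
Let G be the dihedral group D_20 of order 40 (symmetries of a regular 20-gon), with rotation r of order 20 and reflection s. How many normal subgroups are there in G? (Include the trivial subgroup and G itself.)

G has 48 subgroups. Checking conjugation-invariance by order — order 1: 1/1 normal; order 2: 1/21 normal; order 4: 1/11 normal; order 5: 1/1 normal; order 8: 0/5 normal; order 10: 1/5 normal; order 20: 3/3 normal; order 40: 1/1 normal.
Total normal subgroups: 9.

9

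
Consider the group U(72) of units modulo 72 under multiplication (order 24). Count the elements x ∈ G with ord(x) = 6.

14

Enumerating element orders in G gives 14 elements of order 6.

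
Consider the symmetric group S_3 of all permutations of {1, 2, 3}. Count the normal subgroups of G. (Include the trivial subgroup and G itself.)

G has 6 subgroups. Checking conjugation-invariance by order — order 1: 1/1 normal; order 2: 0/3 normal; order 3: 1/1 normal; order 6: 1/1 normal.
Total normal subgroups: 3.

3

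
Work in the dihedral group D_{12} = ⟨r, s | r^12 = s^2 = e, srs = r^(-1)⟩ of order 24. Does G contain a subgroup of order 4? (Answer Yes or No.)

Yes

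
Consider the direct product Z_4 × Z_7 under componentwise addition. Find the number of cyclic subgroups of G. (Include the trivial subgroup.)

A cyclic subgroup of order d is generated by each of its φ(d) elements of order d, so the cyclic subgroups of order d number (#elements of order d)/φ(d).
Cyclic subgroups by order — order 1: 1; order 2: 1; order 4: 1; order 7: 1; order 14: 1; order 28: 1.
Total: 6.

6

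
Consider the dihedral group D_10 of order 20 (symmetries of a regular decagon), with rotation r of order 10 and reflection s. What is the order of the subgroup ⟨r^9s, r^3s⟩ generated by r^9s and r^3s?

10

|⟨r^9s⟩| = 2 and |⟨r^3s⟩| = 2, so |H| is a multiple of lcm(2, 2) = 2 and divides |G| = 20.
Closing under the operation: H = {e, r^2, r^4, r^6, r^8, rs, r^3s, r^5s, r^7s, r^9s}, so |H| = 10.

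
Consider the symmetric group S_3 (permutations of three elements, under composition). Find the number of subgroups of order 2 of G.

3

|G| = 6 and 2 | 6, so subgroups of order 2 are possible by Lagrange.
The subgroups of order 2 are: {e, (1 2)}; {e, (1 3)}; {e, (2 3)}.
So G has 3 subgroups of order 2.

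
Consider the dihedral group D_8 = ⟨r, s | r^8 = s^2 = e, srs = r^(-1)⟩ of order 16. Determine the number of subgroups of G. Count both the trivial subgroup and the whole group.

|G| = 16, so by Lagrange every subgroup order divides 16. Divisors: 1, 2, 4, 8, 16.
Subgroups by order — order 1: 1; order 2: 9; order 4: 5; order 8: 3; order 16: 1.
Total: 1 + 9 + 5 + 3 + 1 = 19.

19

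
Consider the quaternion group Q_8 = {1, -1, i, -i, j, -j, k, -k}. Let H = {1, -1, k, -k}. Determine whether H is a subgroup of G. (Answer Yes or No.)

Yes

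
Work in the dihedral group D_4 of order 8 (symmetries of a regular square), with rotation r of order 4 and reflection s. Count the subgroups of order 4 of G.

3

|G| = 8 and 4 | 8, so subgroups of order 4 are possible by Lagrange.
The subgroups of order 4 are: {e, r, r^2, r^3}; {e, r^2, s, r^2s}; {e, r^2, rs, r^3s}.
So G has 3 subgroups of order 4.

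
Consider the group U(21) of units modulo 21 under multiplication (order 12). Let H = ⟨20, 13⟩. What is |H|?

4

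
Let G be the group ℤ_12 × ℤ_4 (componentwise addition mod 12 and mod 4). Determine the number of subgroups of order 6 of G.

3

|G| = 48 and 6 | 48, so subgroups of order 6 are possible by Lagrange.
The subgroups of order 6 are: {(0,0), (0,2), (4,0), (4,2), (8,0), (8,2)}; {(0,0), (2,0), (4,0), (6,0), (8,0), (10,0)}; {(0,0), (2,2), (4,0), (6,2), (8,0), (10,2)}.
So G has 3 subgroups of order 6.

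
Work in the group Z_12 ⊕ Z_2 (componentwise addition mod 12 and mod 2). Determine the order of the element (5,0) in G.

12

The order of (5,0) in Z_12 × Z_2 is lcm(ord(5) in Z_12, ord(0) in Z_2).
ord(5) = 12 and ord(0) = 1, so |⟨(5,0)⟩| = lcm(12, 1) = 12.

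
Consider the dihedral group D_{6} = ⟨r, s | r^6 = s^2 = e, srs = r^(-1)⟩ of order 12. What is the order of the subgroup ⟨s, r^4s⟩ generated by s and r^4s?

6

|⟨s⟩| = 2 and |⟨r^4s⟩| = 2, so |H| is a multiple of lcm(2, 2) = 2 and divides |G| = 12.
Closing under the operation: H = {e, r^2, r^4, s, r^2s, r^4s}, so |H| = 6.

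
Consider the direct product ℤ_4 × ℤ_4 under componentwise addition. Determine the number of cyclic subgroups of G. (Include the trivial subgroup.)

Group the elements of G by the cyclic subgroup they generate; each cyclic subgroup of order d accounts for φ(d) elements.
Cyclic subgroups by order — order 1: 1; order 2: 3; order 4: 6.
Total: 10.

10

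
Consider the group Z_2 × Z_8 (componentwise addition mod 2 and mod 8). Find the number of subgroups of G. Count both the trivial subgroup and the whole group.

|G| = 16, so by Lagrange every subgroup order divides 16. Divisors: 1, 2, 4, 8, 16.
Subgroups by order — order 1: 1; order 2: 3; order 4: 3; order 8: 3; order 16: 1.
Total: 1 + 3 + 3 + 3 + 1 = 11.

11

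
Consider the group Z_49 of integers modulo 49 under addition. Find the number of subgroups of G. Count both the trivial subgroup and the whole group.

A cyclic group of order 49 has exactly one subgroup for each divisor of 49.
Divisors of 49: 1, 7, 49.
So Z_49 has 3 subgroups.

3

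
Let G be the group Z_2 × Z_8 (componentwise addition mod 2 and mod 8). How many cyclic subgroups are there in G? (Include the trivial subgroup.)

8

Each element a generates a cyclic subgroup ⟨a⟩; distinct elements may generate the same one (a cyclic group of order d has φ(d) generators).
Cyclic subgroups by order — order 1: 1; order 2: 3; order 4: 2; order 8: 2.
Total: 8.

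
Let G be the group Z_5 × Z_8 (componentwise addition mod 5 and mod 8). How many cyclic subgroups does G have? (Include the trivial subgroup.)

8

Each element a generates a cyclic subgroup ⟨a⟩; distinct elements may generate the same one (a cyclic group of order d has φ(d) generators).
Cyclic subgroups by order — order 1: 1; order 2: 1; order 4: 1; order 5: 1; order 8: 1; order 10: 1; order 20: 1; order 40: 1.
Total: 8.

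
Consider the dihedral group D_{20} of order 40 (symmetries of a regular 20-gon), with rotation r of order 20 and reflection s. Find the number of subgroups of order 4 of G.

|G| = 40 and 4 | 40, so subgroups of order 4 are possible by Lagrange.
The subgroups of order 4 are: {e, r^10, s, r^10s}; {e, r^10, rs, r^11s}; {e, r^10, r^2s, r^12s}; {e, r^10, r^3s, r^13s}; … (11 in all).
So G has 11 subgroups of order 4.

11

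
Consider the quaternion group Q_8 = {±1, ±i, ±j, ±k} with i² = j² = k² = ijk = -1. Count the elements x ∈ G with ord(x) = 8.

0

No element of G has order 8 (even though 8 | 8).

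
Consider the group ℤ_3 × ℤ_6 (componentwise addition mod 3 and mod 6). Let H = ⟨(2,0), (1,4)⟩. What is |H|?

9

|⟨(2,0)⟩| = 3 and |⟨(1,4)⟩| = 3, so |H| is a multiple of lcm(3, 3) = 3 and divides |G| = 18.
Closing under the operation: H = {(0,0), (0,2), (0,4), (1,0), (1,2), (1,4), (2,0), (2,2), (2,4)}, so |H| = 9.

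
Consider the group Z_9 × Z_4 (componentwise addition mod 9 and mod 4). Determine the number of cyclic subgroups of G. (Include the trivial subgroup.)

9

Each element a generates a cyclic subgroup ⟨a⟩; distinct elements may generate the same one (a cyclic group of order d has φ(d) generators).
Cyclic subgroups by order — order 1: 1; order 2: 1; order 3: 1; order 4: 1; order 6: 1; order 9: 1; order 12: 1; order 18: 1; order 36: 1.
Total: 9.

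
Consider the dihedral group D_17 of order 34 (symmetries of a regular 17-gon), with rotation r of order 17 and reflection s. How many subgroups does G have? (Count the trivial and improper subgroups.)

20

|G| = 34, so by Lagrange every subgroup order divides 34. Divisors: 1, 2, 17, 34.
Subgroups by order — order 1: 1; order 2: 17; order 17: 1; order 34: 1.
Total: 1 + 17 + 1 + 1 = 20.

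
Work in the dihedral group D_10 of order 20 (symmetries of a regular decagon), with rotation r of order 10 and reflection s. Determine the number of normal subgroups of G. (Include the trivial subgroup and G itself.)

G has 22 subgroups. Checking conjugation-invariance by order — order 1: 1/1 normal; order 2: 1/11 normal; order 4: 0/5 normal; order 5: 1/1 normal; order 10: 3/3 normal; order 20: 1/1 normal.
Total normal subgroups: 7.

7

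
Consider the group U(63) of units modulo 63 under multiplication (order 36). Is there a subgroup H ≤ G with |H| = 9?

Yes

9 | 36. A subgroup of order 9 is {1, 4, 16, 22, 25, 37, 43, 46, 58}.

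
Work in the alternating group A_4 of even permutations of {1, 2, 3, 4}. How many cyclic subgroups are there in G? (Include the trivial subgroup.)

8

Group the elements of G by the cyclic subgroup they generate; each cyclic subgroup of order d accounts for φ(d) elements.
Cyclic subgroups by order — order 1: 1; order 2: 3; order 3: 4.
Total: 8.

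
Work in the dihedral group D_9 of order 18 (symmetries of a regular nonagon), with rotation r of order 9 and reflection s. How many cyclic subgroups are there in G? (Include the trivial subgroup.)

12

Each element a generates a cyclic subgroup ⟨a⟩; distinct elements may generate the same one (a cyclic group of order d has φ(d) generators).
Cyclic subgroups by order — order 1: 1; order 2: 9; order 3: 1; order 9: 1.
Total: 12.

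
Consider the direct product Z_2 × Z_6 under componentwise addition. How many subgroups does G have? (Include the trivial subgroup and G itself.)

10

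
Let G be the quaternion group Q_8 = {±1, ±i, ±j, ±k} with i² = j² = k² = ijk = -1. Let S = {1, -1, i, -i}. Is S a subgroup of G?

Yes

|S| = 4 divides |G| = 8, consistent with Lagrange.
S contains the identity, every element's inverse is in S, and S is closed under ·: it is a subgroup.
In fact S = ⟨-i⟩.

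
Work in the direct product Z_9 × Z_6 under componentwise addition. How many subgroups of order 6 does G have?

4

|G| = 54 and 6 | 54, so subgroups of order 6 are possible by Lagrange.
The subgroups of order 6 are: {(0,0), (0,1), (0,2), (0,3), (0,4), (0,5)}; {(0,0), (0,3), (3,0), (3,3), (6,0), (6,3)}; {(0,0), (0,3), (3,1), (3,4), (6,2), (6,5)}; {(0,0), (0,3), (3,2), (3,5), (6,1), (6,4)}.
So G has 4 subgroups of order 6.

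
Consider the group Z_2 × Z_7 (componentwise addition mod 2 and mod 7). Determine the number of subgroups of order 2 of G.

1

|G| = 14 and 2 | 14, so subgroups of order 2 are possible by Lagrange.
The subgroups of order 2 are: {(0,0), (1,0)}.
So G has 1 subgroup of order 2.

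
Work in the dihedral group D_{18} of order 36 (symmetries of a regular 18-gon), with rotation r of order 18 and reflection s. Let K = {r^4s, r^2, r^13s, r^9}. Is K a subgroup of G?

No

The identity e ∉ K, so K is not a subgroup.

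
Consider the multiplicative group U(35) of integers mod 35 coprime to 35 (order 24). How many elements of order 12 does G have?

8

The elements of order 12 are: 2, 3, 12, 17, 18, 23, 32, 33.
That's 8.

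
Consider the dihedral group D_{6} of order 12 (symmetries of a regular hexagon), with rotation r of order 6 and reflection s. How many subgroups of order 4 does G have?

3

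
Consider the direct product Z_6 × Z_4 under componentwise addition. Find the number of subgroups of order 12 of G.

3

|G| = 24 and 12 | 24, so subgroups of order 12 are possible by Lagrange.
The subgroups of order 12 are: {(0,0), (0,1), (0,2), (0,3), (2,0), (2,1), (2,2), (2,3), (4,0), (4,1), (4,2), (4,3)}; {(0,0), (0,2), (1,0), (1,2), (2,0), (2,2), (3,0), (3,2), (4,0), (4,2), (5,0), (5,2)}; {(0,0), (0,2), (1,1), (1,3), (2,0), (2,2), (3,1), (3,3), (4,0), (4,2), (5,1), (5,3)}.
So G has 3 subgroups of order 12.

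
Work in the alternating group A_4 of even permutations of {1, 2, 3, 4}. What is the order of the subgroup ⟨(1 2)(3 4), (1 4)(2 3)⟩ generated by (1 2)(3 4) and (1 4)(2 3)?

4

|⟨(1 2)(3 4)⟩| = 2 and |⟨(1 4)(2 3)⟩| = 2, so |H| is a multiple of lcm(2, 2) = 2 and divides |G| = 12.
Closing under the operation: H = {e, (1 2)(3 4), (1 3)(2 4), (1 4)(2 3)}, so |H| = 4.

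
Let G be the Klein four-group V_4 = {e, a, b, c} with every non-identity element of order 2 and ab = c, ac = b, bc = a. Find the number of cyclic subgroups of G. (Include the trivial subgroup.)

A cyclic subgroup of order d is generated by each of its φ(d) elements of order d, so the cyclic subgroups of order d number (#elements of order d)/φ(d).
Cyclic subgroups by order — order 1: 1; order 2: 3.
Total: 4.

4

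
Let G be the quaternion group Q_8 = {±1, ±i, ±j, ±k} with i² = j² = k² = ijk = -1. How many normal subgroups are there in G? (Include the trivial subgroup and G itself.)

G has 6 subgroups. Checking conjugation-invariance by order — order 1: 1/1 normal; order 2: 1/1 normal; order 4: 3/3 normal; order 8: 1/1 normal.
Total normal subgroups: 6.

6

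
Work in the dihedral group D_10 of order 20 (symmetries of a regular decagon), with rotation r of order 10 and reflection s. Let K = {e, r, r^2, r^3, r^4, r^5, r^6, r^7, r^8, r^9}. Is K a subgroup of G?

|K| = 10 divides |G| = 20, consistent with Lagrange.
K contains the identity, every element's inverse is in K, and K is closed under ·: it is a subgroup.
In fact K = ⟨r^9⟩.

Yes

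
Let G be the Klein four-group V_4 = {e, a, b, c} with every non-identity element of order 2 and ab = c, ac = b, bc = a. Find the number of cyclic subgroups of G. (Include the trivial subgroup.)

4

A cyclic subgroup of order d is generated by each of its φ(d) elements of order d, so the cyclic subgroups of order d number (#elements of order d)/φ(d).
Cyclic subgroups by order — order 1: 1; order 2: 3.
Total: 4.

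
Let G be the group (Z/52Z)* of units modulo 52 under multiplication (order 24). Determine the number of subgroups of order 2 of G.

3

|G| = 24 and 2 | 24, so subgroups of order 2 are possible by Lagrange.
The subgroups of order 2 are: {1, 25}; {1, 27}; {1, 51}.
So G has 3 subgroups of order 2.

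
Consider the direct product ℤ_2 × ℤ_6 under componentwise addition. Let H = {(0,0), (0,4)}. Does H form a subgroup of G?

No

(0,4) ∈ H but its inverse (0,2) ∉ H, so H is not a subgroup.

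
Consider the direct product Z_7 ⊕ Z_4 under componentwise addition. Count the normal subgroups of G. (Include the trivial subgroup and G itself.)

6

G is abelian, so every subgroup is normal.
G has 6 subgroups in total, hence 6 normal subgroups.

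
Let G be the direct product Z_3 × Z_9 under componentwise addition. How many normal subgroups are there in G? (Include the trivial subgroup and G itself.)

10

G is abelian, so every subgroup is normal.
G has 10 subgroups in total, hence 10 normal subgroups.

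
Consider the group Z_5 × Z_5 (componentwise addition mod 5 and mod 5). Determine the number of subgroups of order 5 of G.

6

|G| = 25 and 5 | 25, so subgroups of order 5 are possible by Lagrange.
The subgroups of order 5 are: {(0,0), (0,1), (0,2), (0,3), (0,4)}; {(0,0), (1,0), (2,0), (3,0), (4,0)}; {(0,0), (1,1), (2,2), (3,3), (4,4)}; {(0,0), (1,2), (2,4), (3,1), (4,3)}; … (6 in all).
So G has 6 subgroups of order 5.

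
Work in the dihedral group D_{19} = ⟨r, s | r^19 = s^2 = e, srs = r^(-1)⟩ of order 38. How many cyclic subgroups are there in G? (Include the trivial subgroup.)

21

Each element a generates a cyclic subgroup ⟨a⟩; distinct elements may generate the same one (a cyclic group of order d has φ(d) generators).
Cyclic subgroups by order — order 1: 1; order 2: 19; order 19: 1.
Total: 21.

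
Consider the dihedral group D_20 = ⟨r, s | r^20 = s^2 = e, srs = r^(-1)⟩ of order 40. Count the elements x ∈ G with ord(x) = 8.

0

No element of G has order 8 (even though 8 | 40).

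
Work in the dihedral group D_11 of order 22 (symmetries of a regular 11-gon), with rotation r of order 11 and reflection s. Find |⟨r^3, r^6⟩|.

|⟨r^3⟩| = 11 and |⟨r^6⟩| = 11, so |H| is a multiple of lcm(11, 11) = 11 and divides |G| = 22.
Closing under the operation: H = {e, r, r^2, r^3, r^4, r^5, r^6, r^7, r^8, r^9, r^10}, so |H| = 11.

11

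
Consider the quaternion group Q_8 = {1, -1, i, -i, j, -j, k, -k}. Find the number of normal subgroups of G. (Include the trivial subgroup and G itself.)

G has 6 subgroups. Checking conjugation-invariance by order — order 1: 1/1 normal; order 2: 1/1 normal; order 4: 3/3 normal; order 8: 1/1 normal.
Total normal subgroups: 6.

6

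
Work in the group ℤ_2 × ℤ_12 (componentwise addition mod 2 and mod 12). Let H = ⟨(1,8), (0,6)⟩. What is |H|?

12

|⟨(1,8)⟩| = 6 and |⟨(0,6)⟩| = 2, so |H| is a multiple of lcm(6, 2) = 6 and divides |G| = 24.
Closing under the operation: H = {(0,0), (0,2), (0,4), (0,6), (0,8), (0,10), (1,0), (1,2), (1,4), (1,6), (1,8), (1,10)}, so |H| = 12.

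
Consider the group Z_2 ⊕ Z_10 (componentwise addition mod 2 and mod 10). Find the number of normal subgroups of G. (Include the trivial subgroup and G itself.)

G is abelian, so every subgroup is normal.
G has 10 subgroups in total, hence 10 normal subgroups.

10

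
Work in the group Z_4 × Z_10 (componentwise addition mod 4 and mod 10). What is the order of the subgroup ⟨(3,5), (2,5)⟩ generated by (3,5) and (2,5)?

8

|⟨(3,5)⟩| = 4 and |⟨(2,5)⟩| = 2, so |H| is a multiple of lcm(4, 2) = 4 and divides |G| = 40.
Closing under the operation: H = {(0,0), (0,5), (1,0), (1,5), (2,0), (2,5), (3,0), (3,5)}, so |H| = 8.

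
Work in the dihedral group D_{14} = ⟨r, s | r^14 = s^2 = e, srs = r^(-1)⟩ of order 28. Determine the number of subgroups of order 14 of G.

3

|G| = 28 and 14 | 28, so subgroups of order 14 are possible by Lagrange.
The subgroups of order 14 are: {e, r, r^2, r^3, r^4, r^5, r^6, r^7, r^8, r^9, r^10, r^11, r^12, r^13}; {e, r^2, r^4, r^6, r^8, r^10, r^12, s, r^2s, r^4s, r^6s, r^8s, r^10s, r^12s}; {e, r^2, r^4, r^6, r^8, r^10, r^12, rs, r^3s, r^5s, r^7s, r^9s, r^11s, r^13s}.
So G has 3 subgroups of order 14.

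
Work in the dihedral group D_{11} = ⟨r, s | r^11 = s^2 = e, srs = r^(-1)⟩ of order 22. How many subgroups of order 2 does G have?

11

|G| = 22 and 2 | 22, so subgroups of order 2 are possible by Lagrange.
The subgroups of order 2 are: {e, r^10s}; {e, r^2s}; {e, r^3s}; {e, r^4s}; … (11 in all).
So G has 11 subgroups of order 2.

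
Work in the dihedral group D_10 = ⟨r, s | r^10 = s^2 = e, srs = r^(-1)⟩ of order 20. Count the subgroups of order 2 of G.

11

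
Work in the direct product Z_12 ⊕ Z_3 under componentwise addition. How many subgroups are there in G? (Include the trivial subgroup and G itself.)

18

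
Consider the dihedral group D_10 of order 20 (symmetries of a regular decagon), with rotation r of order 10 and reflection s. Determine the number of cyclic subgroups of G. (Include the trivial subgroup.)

14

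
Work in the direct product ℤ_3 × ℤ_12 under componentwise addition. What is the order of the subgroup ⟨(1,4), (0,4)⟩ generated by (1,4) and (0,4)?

|⟨(1,4)⟩| = 3 and |⟨(0,4)⟩| = 3, so |H| is a multiple of lcm(3, 3) = 3 and divides |G| = 36.
Closing under the operation: H = {(0,0), (0,4), (0,8), (1,0), (1,4), (1,8), (2,0), (2,4), (2,8)}, so |H| = 9.

9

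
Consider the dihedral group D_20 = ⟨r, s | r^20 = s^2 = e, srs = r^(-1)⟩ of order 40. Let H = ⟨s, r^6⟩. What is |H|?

|⟨s⟩| = 2 and |⟨r^6⟩| = 10, so |H| is a multiple of lcm(2, 10) = 10 and divides |G| = 40.
Closing under the operation: H = {e, r^2, r^4, r^6, r^8, r^10, r^12, r^14, r^16, r^18, s, r^2s, r^4s, r^6s, r^8s, r^10s, r^12s, r^14s, r^16s, r^18s}, so |H| = 20.

20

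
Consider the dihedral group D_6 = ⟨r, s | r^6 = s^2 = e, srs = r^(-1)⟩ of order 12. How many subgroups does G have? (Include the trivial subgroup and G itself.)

|G| = 12, so by Lagrange every subgroup order divides 12. Divisors: 1, 2, 3, 4, 6, 12.
Subgroups by order — order 1: 1; order 2: 7; order 3: 1; order 4: 3; order 6: 3; order 12: 1.
Total: 1 + 7 + 1 + 3 + 3 + 1 = 16.

16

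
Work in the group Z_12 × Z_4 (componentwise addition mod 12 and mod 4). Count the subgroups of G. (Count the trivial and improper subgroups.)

|G| = 48, so by Lagrange every subgroup order divides 48. Divisors: 1, 2, 3, 4, 6, 8, 12, 16, 24, 48.
Subgroups by order — order 1: 1; order 2: 3; order 3: 1; order 4: 7; order 6: 3; order 8: 3; order 12: 7; order 16: 1; order 24: 3; order 48: 1.
Total: 1 + 3 + 1 + 7 + 3 + 3 + 7 + 1 + 3 + 1 = 30.

30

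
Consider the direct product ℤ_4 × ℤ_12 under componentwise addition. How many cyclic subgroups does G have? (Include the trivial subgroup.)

Group the elements of G by the cyclic subgroup they generate; each cyclic subgroup of order d accounts for φ(d) elements.
Cyclic subgroups by order — order 1: 1; order 2: 3; order 3: 1; order 4: 6; order 6: 3; order 12: 6.
Total: 20.

20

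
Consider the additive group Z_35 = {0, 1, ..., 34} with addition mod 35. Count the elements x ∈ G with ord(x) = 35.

In a cyclic group of order 35, the number of elements of order d (for d | 35) is φ(d).
φ(35) = 24.

24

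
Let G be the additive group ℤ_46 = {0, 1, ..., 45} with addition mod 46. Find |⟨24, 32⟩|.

23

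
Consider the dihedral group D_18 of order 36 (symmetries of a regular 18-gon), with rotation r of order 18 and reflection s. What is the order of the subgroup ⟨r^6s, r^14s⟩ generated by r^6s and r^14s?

18

|⟨r^6s⟩| = 2 and |⟨r^14s⟩| = 2, so |H| is a multiple of lcm(2, 2) = 2 and divides |G| = 36.
Closing under the operation: H = {e, r^2, r^4, r^6, r^8, r^10, r^12, r^14, r^16, s, r^2s, r^4s, r^6s, r^8s, r^10s, r^12s, r^14s, r^16s}, so |H| = 18.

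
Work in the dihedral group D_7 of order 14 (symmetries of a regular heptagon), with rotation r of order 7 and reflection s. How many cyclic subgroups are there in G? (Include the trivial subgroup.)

9

A cyclic subgroup of order d is generated by each of its φ(d) elements of order d, so the cyclic subgroups of order d number (#elements of order d)/φ(d).
Cyclic subgroups by order — order 1: 1; order 2: 7; order 7: 1.
Total: 9.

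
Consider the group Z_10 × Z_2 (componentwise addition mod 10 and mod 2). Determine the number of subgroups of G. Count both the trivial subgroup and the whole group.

|G| = 20, so by Lagrange every subgroup order divides 20. Divisors: 1, 2, 4, 5, 10, 20.
Subgroups by order — order 1: 1; order 2: 3; order 4: 1; order 5: 1; order 10: 3; order 20: 1.
Total: 1 + 3 + 1 + 1 + 3 + 1 = 10.

10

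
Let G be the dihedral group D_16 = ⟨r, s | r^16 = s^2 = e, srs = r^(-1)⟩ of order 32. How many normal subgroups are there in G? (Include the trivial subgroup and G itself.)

8

G has 36 subgroups. Checking conjugation-invariance by order — order 1: 1/1 normal; order 2: 1/17 normal; order 4: 1/9 normal; order 8: 1/5 normal; order 16: 3/3 normal; order 32: 1/1 normal.
Total normal subgroups: 8.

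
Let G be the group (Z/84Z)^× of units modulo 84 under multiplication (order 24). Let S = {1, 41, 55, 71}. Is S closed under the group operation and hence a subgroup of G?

Yes

|S| = 4 divides |G| = 24, consistent with Lagrange.
S contains the identity, every element's inverse is in S, and S is closed under ·: it is a subgroup.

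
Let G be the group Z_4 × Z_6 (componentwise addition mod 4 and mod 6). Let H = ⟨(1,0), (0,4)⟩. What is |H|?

|⟨(1,0)⟩| = 4 and |⟨(0,4)⟩| = 3, so |H| is a multiple of lcm(4, 3) = 12 and divides |G| = 24.
Closing under the operation: H = {(0,0), (0,2), (0,4), (1,0), (1,2), (1,4), (2,0), (2,2), (2,4), (3,0), (3,2), (3,4)}, so |H| = 12.

12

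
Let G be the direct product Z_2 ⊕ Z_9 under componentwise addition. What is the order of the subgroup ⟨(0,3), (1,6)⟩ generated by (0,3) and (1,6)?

|⟨(0,3)⟩| = 3 and |⟨(1,6)⟩| = 6, so |H| is a multiple of lcm(3, 6) = 6 and divides |G| = 18.
Closing under the operation: H = {(0,0), (0,3), (0,6), (1,0), (1,3), (1,6)}, so |H| = 6.

6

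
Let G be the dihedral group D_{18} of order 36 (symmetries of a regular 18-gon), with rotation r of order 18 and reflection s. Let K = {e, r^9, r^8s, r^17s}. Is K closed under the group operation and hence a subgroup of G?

|K| = 4 divides |G| = 36, consistent with Lagrange.
K contains the identity, every element's inverse is in K, and K is closed under ·: it is a subgroup.

Yes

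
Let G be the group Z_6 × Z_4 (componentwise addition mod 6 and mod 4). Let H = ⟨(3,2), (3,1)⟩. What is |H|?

8

|⟨(3,2)⟩| = 2 and |⟨(3,1)⟩| = 4, so |H| is a multiple of lcm(2, 4) = 4 and divides |G| = 24.
Closing under the operation: H = {(0,0), (0,1), (0,2), (0,3), (3,0), (3,1), (3,2), (3,3)}, so |H| = 8.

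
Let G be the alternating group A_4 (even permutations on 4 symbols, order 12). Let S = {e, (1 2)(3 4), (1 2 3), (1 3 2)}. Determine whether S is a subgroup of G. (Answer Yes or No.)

Closure fails: (1 3 2) ∘ (1 2)(3 4) = (2 3 4) ∉ S. So S is not a subgroup.

No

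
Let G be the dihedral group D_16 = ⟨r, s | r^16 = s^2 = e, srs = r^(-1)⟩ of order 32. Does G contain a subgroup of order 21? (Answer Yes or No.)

No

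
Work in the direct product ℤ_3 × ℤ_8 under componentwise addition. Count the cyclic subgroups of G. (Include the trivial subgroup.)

8

Group the elements of G by the cyclic subgroup they generate; each cyclic subgroup of order d accounts for φ(d) elements.
Cyclic subgroups by order — order 1: 1; order 2: 1; order 3: 1; order 4: 1; order 6: 1; order 8: 1; order 12: 1; order 24: 1.
Total: 8.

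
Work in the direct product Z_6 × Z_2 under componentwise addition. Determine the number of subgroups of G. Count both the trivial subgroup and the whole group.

|G| = 12, so by Lagrange every subgroup order divides 12. Divisors: 1, 2, 3, 4, 6, 12.
Subgroups by order — order 1: 1; order 2: 3; order 3: 1; order 4: 1; order 6: 3; order 12: 1.
Total: 1 + 3 + 1 + 1 + 3 + 1 = 10.

10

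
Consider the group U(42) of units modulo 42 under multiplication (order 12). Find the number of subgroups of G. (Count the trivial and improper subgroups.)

|G| = 12, so by Lagrange every subgroup order divides 12. Divisors: 1, 2, 3, 4, 6, 12.
Subgroups by order — order 1: 1; order 2: 3; order 3: 1; order 4: 1; order 6: 3; order 12: 1.
Total: 1 + 3 + 1 + 1 + 3 + 1 = 10.

10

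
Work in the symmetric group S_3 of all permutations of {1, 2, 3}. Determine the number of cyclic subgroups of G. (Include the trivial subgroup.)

5

Each element a generates a cyclic subgroup ⟨a⟩; distinct elements may generate the same one (a cyclic group of order d has φ(d) generators).
Cyclic subgroups by order — order 1: 1; order 2: 3; order 3: 1.
Total: 5.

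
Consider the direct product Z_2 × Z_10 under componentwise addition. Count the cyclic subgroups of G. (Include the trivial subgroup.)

Each element a generates a cyclic subgroup ⟨a⟩; distinct elements may generate the same one (a cyclic group of order d has φ(d) generators).
Cyclic subgroups by order — order 1: 1; order 2: 3; order 5: 1; order 10: 3.
Total: 8.

8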